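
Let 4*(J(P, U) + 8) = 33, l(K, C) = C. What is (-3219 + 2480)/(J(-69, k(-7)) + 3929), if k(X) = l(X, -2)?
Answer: -2956/15717 ≈ -0.18808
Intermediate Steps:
k(X) = -2
J(P, U) = 1/4 (J(P, U) = -8 + (1/4)*33 = -8 + 33/4 = 1/4)
(-3219 + 2480)/(J(-69, k(-7)) + 3929) = (-3219 + 2480)/(1/4 + 3929) = -739/15717/4 = -739*4/15717 = -2956/15717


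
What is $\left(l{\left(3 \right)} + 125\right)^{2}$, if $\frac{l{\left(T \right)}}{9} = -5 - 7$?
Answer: $289$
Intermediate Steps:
$l{\left(T \right)} = -108$ ($l{\left(T \right)} = 9 \left(-5 - 7\right) = 9 \left(-12\right) = -108$)
$\left(l{\left(3 \right)} + 125\right)^{2} = \left(-108 + 125\right)^{2} = 17^{2} = 289$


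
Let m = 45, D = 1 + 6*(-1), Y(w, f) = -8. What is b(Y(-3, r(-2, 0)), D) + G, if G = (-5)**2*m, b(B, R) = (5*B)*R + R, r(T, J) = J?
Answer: 1320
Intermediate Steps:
D = -5 (D = 1 - 6 = -5)
b(B, R) = R + 5*B*R (b(B, R) = 5*B*R + R = R + 5*B*R)
G = 1125 (G = (-5)**2*45 = 25*45 = 1125)
b(Y(-3, r(-2, 0)), D) + G = -5*(1 + 5*(-8)) + 1125 = -5*(1 - 40) + 1125 = -5*(-39) + 1125 = 195 + 1125 = 1320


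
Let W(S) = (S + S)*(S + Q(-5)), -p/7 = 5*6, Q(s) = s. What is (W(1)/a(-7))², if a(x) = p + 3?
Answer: 64/42849 ≈ 0.0014936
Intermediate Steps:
p = -210 (p = -35*6 = -7*30 = -210)
W(S) = 2*S*(-5 + S) (W(S) = (S + S)*(S - 5) = (2*S)*(-5 + S) = 2*S*(-5 + S))
a(x) = -207 (a(x) = -210 + 3 = -207)
(W(1)/a(-7))² = ((2*1*(-5 + 1))/(-207))² = ((2*1*(-4))*(-1/207))² = (-8*(-1/207))² = (8/207)² = 64/42849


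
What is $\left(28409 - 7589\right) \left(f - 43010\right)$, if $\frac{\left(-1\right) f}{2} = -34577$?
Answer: $544318080$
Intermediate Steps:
$f = 69154$ ($f = \left(-2\right) \left(-34577\right) = 69154$)
$\left(28409 - 7589\right) \left(f - 43010\right) = \left(28409 - 7589\right) \left(69154 - 43010\right) = 20820 \cdot 26144 = 544318080$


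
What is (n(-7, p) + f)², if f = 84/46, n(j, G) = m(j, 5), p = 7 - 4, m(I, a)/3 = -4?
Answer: 54756/529 ≈ 103.51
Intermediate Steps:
m(I, a) = -12 (m(I, a) = 3*(-4) = -12)
p = 3
n(j, G) = -12
f = 42/23 (f = 84*(1/46) = 42/23 ≈ 1.8261)
(n(-7, p) + f)² = (-12 + 42/23)² = (-234/23)² = 54756/529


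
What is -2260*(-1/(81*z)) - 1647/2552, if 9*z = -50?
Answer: -650867/114840 ≈ -5.6676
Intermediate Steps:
z = -50/9 (z = (1/9)*(-50) = -50/9 ≈ -5.5556)
-2260*(-1/(81*z)) - 1647/2552 = -2260/((-50/9*(-81))) - 1647/2552 = -2260/450 - 1647*1/2552 = -2260*1/450 - 1647/2552 = -226/45 - 1647/2552 = -650867/114840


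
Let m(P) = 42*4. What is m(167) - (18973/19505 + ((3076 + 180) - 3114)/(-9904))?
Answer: 16134342239/96588760 ≈ 167.04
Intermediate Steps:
m(P) = 168
m(167) - (18973/19505 + ((3076 + 180) - 3114)/(-9904)) = 168 - (18973/19505 + ((3076 + 180) - 3114)/(-9904)) = 168 - (18973*(1/19505) + (3256 - 3114)*(-1/9904)) = 168 - (18973/19505 + 142*(-1/9904)) = 168 - (18973/19505 - 71/4952) = 168 - 1*92569441/96588760 = 168 - 92569441/96588760 = 16134342239/96588760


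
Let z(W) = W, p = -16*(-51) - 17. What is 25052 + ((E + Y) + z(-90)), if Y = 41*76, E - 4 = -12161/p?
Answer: 22425357/799 ≈ 28067.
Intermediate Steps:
p = 799 (p = 816 - 17 = 799)
E = -8965/799 (E = 4 - 12161/799 = -8965/799 ≈ -11.220)
Y = 3116
25052 + ((E + Y) + z(-90)) = 25052 + ((-8965/799 + 3116) - 90) = 25052 + (2480719/799 - 90) = 25052 + 2408809/799 = 22425357/799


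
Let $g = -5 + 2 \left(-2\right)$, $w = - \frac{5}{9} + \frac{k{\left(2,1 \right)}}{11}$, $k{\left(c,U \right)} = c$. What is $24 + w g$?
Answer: $\frac{301}{11} \approx 27.364$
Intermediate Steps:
$w = - \frac{37}{99}$ ($w = - \frac{5}{9} + \frac{2}{11} = - \frac{37}{99} \approx -0.37374$)
$g = -9$ ($g = -5 - 4 = -9$)
$24 + w g = 24 - - \frac{37}{11} = 24 + \frac{37}{11} = \frac{301}{11}$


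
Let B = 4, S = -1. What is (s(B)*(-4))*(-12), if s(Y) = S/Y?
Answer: -12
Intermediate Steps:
s(Y) = -1/Y
(s(B)*(-4))*(-12) = (-1/4*(-4))*(-12) = (-1*1/4*(-4))*(-12) = -1/4*(-4)*(-12) = 1*(-12) = -12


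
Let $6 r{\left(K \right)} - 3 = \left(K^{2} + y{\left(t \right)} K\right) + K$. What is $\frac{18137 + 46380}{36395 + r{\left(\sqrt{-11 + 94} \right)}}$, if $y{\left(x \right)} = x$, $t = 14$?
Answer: $\frac{1018852464}{574975967} - \frac{5806530 \sqrt{83}}{47723005261} \approx 1.7709$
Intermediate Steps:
$r{\left(K \right)} = \frac{1}{2} + \frac{K^{2}}{6} + \frac{5 K}{2}$ ($r{\left(K \right)} = \frac{1}{2} + \frac{\left(K^{2} + 14 K\right) + K}{6} = \frac{1}{2} + \frac{K^{2} + 15 K}{6} = \frac{1}{2} + \left(\frac{K^{2}}{6} + \frac{5 K}{2}\right) = \frac{1}{2} + \frac{K^{2}}{6} + \frac{5 K}{2}$)
$\frac{18137 + 46380}{36395 + r{\left(\sqrt{-11 + 94} \right)}} = \frac{18137 + 46380}{36395 + \left(\frac{1}{2} + \frac{\left(\sqrt{-11 + 94}\right)^{2}}{6} + \frac{5 \sqrt{-11 + 94}}{2}\right)} = \frac{64517}{36395 + \left(\frac{1}{2} + \frac{\left(\sqrt{83}\right)^{2}}{6} + \frac{5 \sqrt{83}}{2}\right)} = \frac{64517}{36395 + \left(\frac{1}{2} + \frac{1}{6} \cdot 83 + \frac{5 \sqrt{83}}{2}\right)} = \frac{64517}{36395 + \left(\frac{1}{2} + \frac{83}{6} + \frac{5 \sqrt{83}}{2}\right)} = \frac{64517}{36395 + \left(\frac{43}{3} + \frac{5 \sqrt{83}}{2}\right)} = \frac{64517}{\frac{109228}{3} + \frac{5 \sqrt{83}}{2}}$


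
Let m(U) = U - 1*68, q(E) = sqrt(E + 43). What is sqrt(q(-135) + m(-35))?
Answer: sqrt(-103 + 2*I*sqrt(23)) ≈ 0.47204 + 10.16*I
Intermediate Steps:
q(E) = sqrt(43 + E)
m(U) = -68 + U (m(U) = U - 68 = -68 + U)
sqrt(q(-135) + m(-35)) = sqrt(sqrt(43 - 135) + (-68 - 35)) = sqrt(sqrt(-92) - 103) = sqrt(2*I*sqrt(23) - 103) = sqrt(-103 + 2*I*sqrt(23))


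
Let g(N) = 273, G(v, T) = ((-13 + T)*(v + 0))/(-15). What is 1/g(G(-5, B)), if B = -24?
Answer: 1/273 ≈ 0.0036630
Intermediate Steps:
G(v, T) = -v*(-13 + T)/15 (G(v, T) = ((-13 + T)*v)*(-1/15) = (v*(-13 + T))*(-1/15) = -v*(-13 + T)/15)
1/g(G(-5, B)) = 1/273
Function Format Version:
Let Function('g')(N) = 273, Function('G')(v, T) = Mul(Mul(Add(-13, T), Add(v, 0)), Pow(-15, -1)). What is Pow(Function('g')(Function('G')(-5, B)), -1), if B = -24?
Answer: Rational(1, 273) ≈ 0.0036630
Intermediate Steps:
Function('G')(v, T) = Mul(Rational(-1, 15), v, Add(-13, T)) (Function('G')(v, T) = Mul(Mul(Add(-13, T), v), Rational(-1, 15)) = Mul(Mul(v, Add(-13, T)), Rational(-1, 15)) = Mul(Rational(-1, 15), v, Add(-13, T)))
Pow(Function('g')(Function('G')(-5, B)), -1) = Pow(273, -1) = Rational(1, 273)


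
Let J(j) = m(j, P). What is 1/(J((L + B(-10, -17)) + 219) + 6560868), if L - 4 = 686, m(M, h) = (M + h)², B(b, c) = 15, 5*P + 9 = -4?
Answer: 25/185246149 ≈ 1.3496e-7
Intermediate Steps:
P = -13/5 (P = -9/5 + (⅕)*(-4) = -9/5 - ⅘ = -13/5 ≈ -2.6000)
L = 690 (L = 4 + 686 = 690)
J(j) = (-13/5 + j)² (J(j) = (j - 13/5)² = (-13/5 + j)²)
1/(J((L + B(-10, -17)) + 219) + 6560868) = 1/((-13 + 5*((690 + 15) + 219))²/25 + 6560868) = 1/((-13 + 5*(705 + 219))²/25 + 6560868) = 1/((-13 + 5*924)²/25 + 6560868) = 1/((-13 + 4620)²/25 + 6560868) = 1/((1/25)*4607² + 6560868) = 1/((1/25)*21224449 + 6560868) = 1/(21224449/25 + 6560868) = 1/(185246149/25) = 25/185246149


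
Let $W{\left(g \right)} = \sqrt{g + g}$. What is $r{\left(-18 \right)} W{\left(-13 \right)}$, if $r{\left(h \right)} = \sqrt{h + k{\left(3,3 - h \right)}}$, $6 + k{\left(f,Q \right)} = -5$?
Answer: $- \sqrt{754} \approx -27.459$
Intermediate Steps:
$k{\left(f,Q \right)} = -11$ ($k{\left(f,Q \right)} = -6 - 5 = -11$)
$r{\left(h \right)} = \sqrt{-11 + h}$ ($r{\left(h \right)} = \sqrt{h - 11} = \sqrt{-11 + h}$)
$W{\left(g \right)} = \sqrt{2} \sqrt{g}$ ($W{\left(g \right)} = \sqrt{2 g} = \sqrt{2} \sqrt{g}$)
$r{\left(-18 \right)} W{\left(-13 \right)} = \sqrt{-11 - 18} \sqrt{2} \sqrt{-13} = \sqrt{-29} \sqrt{2} i \sqrt{13} = i \sqrt{29} i \sqrt{26} = - \sqrt{754}$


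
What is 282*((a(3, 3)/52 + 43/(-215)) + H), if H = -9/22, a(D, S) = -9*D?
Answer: -455007/1430 ≈ -318.19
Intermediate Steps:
H = -9/22 (H = -9*1/22 = -9/22 ≈ -0.40909)
282*((a(3, 3)/52 + 43/(-215)) + H) = 282*((-9*3/52 + 43/(-215)) - 9/22) = 282*((-27*1/52 + 43*(-1/215)) - 9/22) = 282*((-27/52 - ⅕) - 9/22) = 282*(-187/260 - 9/22) = 282*(-3227/2860) = -455007/1430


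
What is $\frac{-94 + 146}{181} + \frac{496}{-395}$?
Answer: $- \frac{69236}{71495} \approx -0.9684$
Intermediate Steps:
$\frac{-94 + 146}{181} + \frac{496}{-395} = 52 \cdot \frac{1}{181} + 496 \left(- \frac{1}{395}\right) = \frac{52}{181} - \frac{496}{395} = - \frac{69236}{71495}$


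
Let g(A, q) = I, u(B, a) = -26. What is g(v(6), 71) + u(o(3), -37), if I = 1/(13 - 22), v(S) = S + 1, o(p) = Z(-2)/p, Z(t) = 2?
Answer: -235/9 ≈ -26.111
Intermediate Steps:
o(p) = 2/p
v(S) = 1 + S
I = -⅑ (I = 1/(-9) = -⅑ ≈ -0.11111)
g(A, q) = -⅑
g(v(6), 71) + u(o(3), -37) = -⅑ - 26 = -235/9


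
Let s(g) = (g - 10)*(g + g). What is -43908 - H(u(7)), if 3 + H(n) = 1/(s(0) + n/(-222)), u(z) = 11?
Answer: -482733/11 ≈ -43885.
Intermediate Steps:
s(g) = 2*g*(-10 + g) (s(g) = (-10 + g)*(2*g) = 2*g*(-10 + g))
H(n) = -3 - 222/n (H(n) = -3 + 1/(2*0*(-10 + 0) + n/(-222)) = -3 + 1/(2*0*(-10) + n*(-1/222)) = -3 + 1/(0 - n/222) = -3 + 1/(-n/222) = -3 - 222/n)
-43908 - H(u(7)) = -43908 - (-3 - 222/11) = -43908 - 1*(-255/11) = -43908 + 255/11 = -482733/11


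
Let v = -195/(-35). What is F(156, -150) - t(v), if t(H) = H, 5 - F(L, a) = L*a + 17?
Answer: 163677/7 ≈ 23382.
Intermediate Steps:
F(L, a) = -12 - L*a (F(L, a) = 5 - (L*a + 17) = 5 - (17 + L*a) = 5 + (-17 - L*a) = -12 - L*a)
v = 39/7 (v = -195*(-1/35) = 39/7 ≈ 5.5714)
F(156, -150) - t(v) = (-12 - 1*156*(-150)) - 1*39/7 = (-12 + 23400) - 39/7 = 23388 - 39/7 = 163677/7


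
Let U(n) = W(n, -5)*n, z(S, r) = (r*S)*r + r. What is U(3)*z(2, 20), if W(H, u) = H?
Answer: 7380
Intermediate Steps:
z(S, r) = r + S*r² (z(S, r) = (S*r)*r + r = S*r² + r = r + S*r²)
U(n) = n² (U(n) = n*n = n²)
U(3)*z(2, 20) = 3²*(20*(1 + 2*20)) = 9*(20*(1 + 40)) = 9*(20*41) = 9*820 = 7380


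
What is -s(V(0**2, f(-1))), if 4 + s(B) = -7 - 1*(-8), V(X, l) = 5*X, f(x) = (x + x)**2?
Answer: 3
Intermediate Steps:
f(x) = 4*x**2 (f(x) = (2*x)**2 = 4*x**2)
s(B) = -3 (s(B) = -4 + (-7 - 1*(-8)) = -4 + (-7 + 8) = -4 + 1 = -3)
-s(V(0**2, f(-1))) = -1*(-3) = 3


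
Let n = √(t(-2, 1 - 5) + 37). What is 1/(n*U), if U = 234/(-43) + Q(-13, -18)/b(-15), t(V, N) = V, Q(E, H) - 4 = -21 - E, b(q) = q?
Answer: -129*√35/23366 ≈ -0.032662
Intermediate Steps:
Q(E, H) = -17 - E (Q(E, H) = 4 + (-21 - E) = -17 - E)
U = -3338/645 (U = 234/(-43) + (-17 - 1*(-13))/(-15) = 234*(-1/43) + (-17 + 13)*(-1/15) = -234/43 - 4*(-1/15) = -234/43 + 4/15 = -3338/645 ≈ -5.1752)
n = √35 (n = √(-2 + 37) = √35 ≈ 5.9161)
1/(n*U) = 1/(√35*(-3338/645)) = 1/(-3338*√35/645) = -129*√35/23366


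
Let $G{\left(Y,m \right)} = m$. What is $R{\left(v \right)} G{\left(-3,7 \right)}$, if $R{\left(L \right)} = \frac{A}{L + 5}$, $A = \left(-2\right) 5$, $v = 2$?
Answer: $-10$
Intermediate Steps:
$A = -10$
$R{\left(L \right)} = - \frac{10}{5 + L}$ ($R{\left(L \right)} = - \frac{10}{L + 5} = - \frac{10}{5 + L}$)
$R{\left(v \right)} G{\left(-3,7 \right)} = - \frac{10}{5 + 2} \cdot 7 = - \frac{10}{7} \cdot 7 = \left(-10\right) \frac{1}{7} \cdot 7 = \left(- \frac{10}{7}\right) 7 = -10$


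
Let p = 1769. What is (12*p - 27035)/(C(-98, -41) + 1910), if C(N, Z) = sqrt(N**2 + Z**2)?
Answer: -2218274/727363 + 5807*sqrt(11285)/3636815 ≈ -2.8801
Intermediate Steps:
(12*p - 27035)/(C(-98, -41) + 1910) = (12*1769 - 27035)/(sqrt((-98)**2 + (-41)**2) + 1910) = (21228 - 27035)/(sqrt(9604 + 1681) + 1910) = -5807/(sqrt(11285) + 1910) = -5807/(1910 + sqrt(11285))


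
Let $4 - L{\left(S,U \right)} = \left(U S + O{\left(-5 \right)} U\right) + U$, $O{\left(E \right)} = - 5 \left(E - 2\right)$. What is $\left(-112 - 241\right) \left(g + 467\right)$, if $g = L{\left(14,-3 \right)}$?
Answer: $-219213$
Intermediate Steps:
$O{\left(E \right)} = 10 - 5 E$ ($O{\left(E \right)} = - 5 \left(-2 + E\right) = 10 - 5 E$)
$L{\left(S,U \right)} = 4 - 36 U - S U$ ($L{\left(S,U \right)} = 4 - \left(\left(U S + \left(10 - -25\right) U\right) + U\right) = 4 - \left(\left(S U + \left(10 + 25\right) U\right) + U\right) = 4 - \left(\left(S U + 35 U\right) + U\right) = 4 - \left(\left(35 U + S U\right) + U\right) = 4 - \left(36 U + S U\right) = 4 - 36 U - S U$)
$g = 154$ ($g = 4 - -108 - 14 \left(-3\right) = 4 + 108 + 42 = 154$)
$\left(-112 - 241\right) \left(g + 467\right) = \left(-112 - 241\right) \left(154 + 467\right) = \left(-353\right) 621 = -219213$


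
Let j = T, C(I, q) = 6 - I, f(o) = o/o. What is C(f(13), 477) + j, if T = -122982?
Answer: -122977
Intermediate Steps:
f(o) = 1
j = -122982
C(f(13), 477) + j = (6 - 1*1) - 122982 = (6 - 1) - 122982 = 5 - 122982 = -122977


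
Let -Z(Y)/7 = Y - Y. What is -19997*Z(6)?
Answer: 0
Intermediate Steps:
Z(Y) = 0 (Z(Y) = -7*(Y - Y) = -7*0 = 0)
-19997*Z(6) = -19997*0 = 0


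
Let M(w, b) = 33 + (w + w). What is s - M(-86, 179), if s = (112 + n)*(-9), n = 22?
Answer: -1067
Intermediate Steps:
M(w, b) = 33 + 2*w
s = -1206 (s = (112 + 22)*(-9) = 134*(-9) = -1206)
s - M(-86, 179) = -1206 - (33 + 2*(-86)) = -1206 - (33 - 172) = -1206 - 1*(-139) = -1206 + 139 = -1067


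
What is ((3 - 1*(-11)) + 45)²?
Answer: 3481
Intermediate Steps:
((3 - 1*(-11)) + 45)² = ((3 + 11) + 45)² = (14 + 45)² = 59² = 3481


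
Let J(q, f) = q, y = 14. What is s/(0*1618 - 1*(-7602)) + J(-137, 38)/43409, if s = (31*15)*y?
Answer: 6703598/7857029 ≈ 0.85320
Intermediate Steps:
s = 6510 (s = (31*15)*14 = 465*14 = 6510)
s/(0*1618 - 1*(-7602)) + J(-137, 38)/43409 = 6510/(0*1618 - 1*(-7602)) - 137/43409 = 6510/(0 + 7602) - 137*1/43409 = 6510/7602 - 137/43409 = 6510*(1/7602) - 137/43409 = 155/181 - 137/43409 = 6703598/7857029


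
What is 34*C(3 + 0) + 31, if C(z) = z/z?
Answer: 65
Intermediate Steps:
C(z) = 1
34*C(3 + 0) + 31 = 34*1 + 31 = 34 + 31 = 65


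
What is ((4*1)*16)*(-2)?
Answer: -128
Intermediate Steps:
((4*1)*16)*(-2) = (4*16)*(-2) = 64*(-2) = -128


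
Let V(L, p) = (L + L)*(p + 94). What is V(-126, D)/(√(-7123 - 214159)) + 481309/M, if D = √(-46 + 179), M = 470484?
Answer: 481309/470484 + 126*I*√221282*(94 + √133)/110641 ≈ 1.023 + 56.535*I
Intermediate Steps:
D = √133 ≈ 11.533
V(L, p) = 2*L*(94 + p) (V(L, p) = (2*L)*(94 + p) = 2*L*(94 + p))
V(-126, D)/(√(-7123 - 214159)) + 481309/M = (2*(-126)*(94 + √133))/(√(-7123 - 214159)) + 481309/470484 = (-23688 - 252*√133)/(√(-221282)) + 481309*(1/470484) = (-23688 - 252*√133)/((I*√221282)) + 481309/470484 = (-23688 - 252*√133)*(-I*√221282/221282) + 481309/470484 = -I*√221282*(-23688 - 252*√133)/221282 + 481309/470484 = 481309/470484 - I*√221282*(-23688 - 252*√133)/221282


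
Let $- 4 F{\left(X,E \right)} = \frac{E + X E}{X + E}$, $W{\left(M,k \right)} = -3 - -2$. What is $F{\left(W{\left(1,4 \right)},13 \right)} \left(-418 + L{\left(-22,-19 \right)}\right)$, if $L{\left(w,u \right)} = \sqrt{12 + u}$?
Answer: $0$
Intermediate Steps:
$W{\left(M,k \right)} = -1$ ($W{\left(M,k \right)} = -3 + 2 = -1$)
$F{\left(X,E \right)} = - \frac{E + E X}{4 \left(E + X\right)}$ ($F{\left(X,E \right)} = - \frac{\left(E + X E\right) \frac{1}{X + E}}{4} = - \frac{\left(E + E X\right) \frac{1}{E + X}}{4} = - \frac{\frac{1}{E + X} \left(E + E X\right)}{4} = - \frac{E + E X}{4 \left(E + X\right)}$)
$F{\left(W{\left(1,4 \right)},13 \right)} \left(-418 + L{\left(-22,-19 \right)}\right) = \left(-1\right) 13 \frac{1}{4 \cdot 13 + 4 \left(-1\right)} \left(1 - 1\right) \left(-418 + \sqrt{12 - 19}\right) = \left(-1\right) 13 \frac{1}{52 - 4} \cdot 0 \left(-418 + \sqrt{-7}\right) = \left(-1\right) 13 \cdot \frac{1}{48} \cdot 0 \left(-418 + i \sqrt{7}\right) = 0 \left(-418 + i \sqrt{7}\right) = 0$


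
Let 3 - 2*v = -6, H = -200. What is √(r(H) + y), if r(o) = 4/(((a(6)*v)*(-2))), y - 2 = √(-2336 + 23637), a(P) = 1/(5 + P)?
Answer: √(-26 + 9*√21301)/3 ≈ 11.961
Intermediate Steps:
v = 9/2 (v = 3/2 - ½*(-6) = 3/2 + 3 = 9/2 ≈ 4.5000)
y = 2 + √21301 (y = 2 + √(-2336 + 23637) = 2 + √21301 ≈ 147.95)
r(o) = -44/9 (r(o) = 4/((((9/2)/(5 + 6))*(-2))) = 4/((((9/2)/11)*(-2))) = 4/((((1/11)*(9/2))*(-2))) = 4/(((9/22)*(-2))) = 4/(-9/11) = 4*(-11/9) = -44/9)
√(r(H) + y) = √(-44/9 + (2 + √21301)) = √(-26/9 + √21301)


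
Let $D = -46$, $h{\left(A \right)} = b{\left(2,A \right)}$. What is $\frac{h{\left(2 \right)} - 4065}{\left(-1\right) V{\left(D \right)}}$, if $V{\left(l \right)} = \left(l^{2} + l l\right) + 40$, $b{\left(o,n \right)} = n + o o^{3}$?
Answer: $\frac{1349}{1424} \approx 0.94733$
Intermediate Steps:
$b{\left(o,n \right)} = n + o^{4}$
$h{\left(A \right)} = 16 + A$ ($h{\left(A \right)} = A + 2^{4} = A + 16 = 16 + A$)
$V{\left(l \right)} = 40 + 2 l^{2}$ ($V{\left(l \right)} = \left(l^{2} + l^{2}\right) + 40 = 2 l^{2} + 40 = 40 + 2 l^{2}$)
$\frac{h{\left(2 \right)} - 4065}{\left(-1\right) V{\left(D \right)}} = \frac{\left(16 + 2\right) - 4065}{\left(-1\right) \left(40 + 2 \left(-46\right)^{2}\right)} = \frac{18 - 4065}{\left(-1\right) \left(40 + 2 \cdot 2116\right)} = - \frac{4047}{\left(-1\right) \left(40 + 4232\right)} = - \frac{4047}{\left(-1\right) 4272} = - \frac{4047}{-4272} = \left(-4047\right) \left(- \frac{1}{4272}\right) = \frac{1349}{1424}$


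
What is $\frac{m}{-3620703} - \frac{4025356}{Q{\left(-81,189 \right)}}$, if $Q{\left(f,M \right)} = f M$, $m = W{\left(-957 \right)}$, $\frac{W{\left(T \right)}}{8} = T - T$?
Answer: $\frac{4025356}{15309} \approx 262.94$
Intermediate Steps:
$W{\left(T \right)} = 0$ ($W{\left(T \right)} = 8 \left(T - T\right) = 8 \cdot 0 = 0$)
$m = 0$
$Q{\left(f,M \right)} = M f$
$\frac{m}{-3620703} - \frac{4025356}{Q{\left(-81,189 \right)}} = \frac{0}{-3620703} - \frac{4025356}{189 \left(-81\right)} = 0 \left(- \frac{1}{3620703}\right) - \frac{4025356}{-15309} = 0 - - \frac{4025356}{15309} = 0 + \frac{4025356}{15309} = \frac{4025356}{15309}$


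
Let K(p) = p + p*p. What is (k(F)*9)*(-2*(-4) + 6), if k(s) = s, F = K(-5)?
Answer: 2520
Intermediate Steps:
K(p) = p + p²
F = 20 (F = -5*(1 - 5) = -5*(-4) = 20)
(k(F)*9)*(-2*(-4) + 6) = (20*9)*(-2*(-4) + 6) = 180*(8 + 6) = 180*14 = 2520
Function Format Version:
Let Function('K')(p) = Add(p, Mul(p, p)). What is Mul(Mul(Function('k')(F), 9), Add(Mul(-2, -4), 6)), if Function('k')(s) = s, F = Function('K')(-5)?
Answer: 2520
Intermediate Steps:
Function('K')(p) = Add(p, Pow(p, 2))
F = 20 (F = Mul(-5, Add(1, -5)) = Mul(-5, -4) = 20)
Mul(Mul(Function('k')(F), 9), Add(Mul(-2, -4), 6)) = Mul(Mul(20, 9), Add(Mul(-2, -4), 6)) = Mul(180, Add(8, 6)) = Mul(180, 14) = 2520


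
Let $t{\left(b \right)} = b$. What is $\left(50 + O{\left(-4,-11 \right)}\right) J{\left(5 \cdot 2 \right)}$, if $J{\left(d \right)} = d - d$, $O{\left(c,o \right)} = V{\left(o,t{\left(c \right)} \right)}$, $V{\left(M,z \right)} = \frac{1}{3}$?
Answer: $0$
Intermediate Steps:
$V{\left(M,z \right)} = \frac{1}{3}$
$O{\left(c,o \right)} = \frac{1}{3}$
$J{\left(d \right)} = 0$
$\left(50 + O{\left(-4,-11 \right)}\right) J{\left(5 \cdot 2 \right)} = \left(50 + \frac{1}{3}\right) 0 = \frac{151}{3} \cdot 0 = 0$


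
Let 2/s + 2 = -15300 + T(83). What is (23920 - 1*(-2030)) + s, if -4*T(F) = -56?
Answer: 198361799/7644 ≈ 25950.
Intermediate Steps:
T(F) = 14 (T(F) = -¼*(-56) = 14)
s = -1/7644 (s = 2/(-2 + (-15300 + 14)) = 2/(-2 - 15286) = 2/(-15288) = 2*(-1/15288) = -1/7644 ≈ -0.00013082)
(23920 - 1*(-2030)) + s = (23920 - 1*(-2030)) - 1/7644 = (23920 + 2030) - 1/7644 = 25950 - 1/7644 = 198361799/7644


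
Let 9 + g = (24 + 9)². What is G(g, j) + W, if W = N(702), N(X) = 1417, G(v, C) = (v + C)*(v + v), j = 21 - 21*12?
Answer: 1835257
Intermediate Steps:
g = 1080 (g = -9 + (24 + 9)² = -9 + 33² = -9 + 1089 = 1080)
j = -231 (j = 21 - 252 = -231)
G(v, C) = 2*v*(C + v) (G(v, C) = (C + v)*(2*v) = 2*v*(C + v))
W = 1417
G(g, j) + W = 2*1080*(-231 + 1080) + 1417 = 2*1080*849 + 1417 = 1833840 + 1417 = 1835257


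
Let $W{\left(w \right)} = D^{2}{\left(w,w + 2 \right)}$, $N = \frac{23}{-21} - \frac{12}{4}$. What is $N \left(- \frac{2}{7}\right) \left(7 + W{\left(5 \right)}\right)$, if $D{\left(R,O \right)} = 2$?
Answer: $\frac{1892}{147} \approx 12.871$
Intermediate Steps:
$N = - \frac{86}{21}$ ($N = 23 \left(- \frac{1}{21}\right) - 3 = - \frac{23}{21} - 3 = - \frac{86}{21} \approx -4.0952$)
$W{\left(w \right)} = 4$ ($W{\left(w \right)} = 2^{2} = 4$)
$N \left(- \frac{2}{7}\right) \left(7 + W{\left(5 \right)}\right) = - \frac{86 \left(- \frac{2}{7}\right)}{21} \left(7 + 4\right) = - \frac{86 \left(\left(-2\right) \frac{1}{7}\right)}{21} \cdot 11 = \left(- \frac{86}{21}\right) \left(- \frac{2}{7}\right) 11 = \frac{172}{147} \cdot 11 = \frac{1892}{147}$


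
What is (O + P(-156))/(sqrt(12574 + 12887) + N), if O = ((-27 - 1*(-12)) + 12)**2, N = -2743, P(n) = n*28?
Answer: 11956737/7498588 + 13077*sqrt(2829)/7498588 ≈ 1.6873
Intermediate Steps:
P(n) = 28*n
O = 9 (O = ((-27 + 12) + 12)**2 = (-15 + 12)**2 = (-3)**2 = 9)
(O + P(-156))/(sqrt(12574 + 12887) + N) = (9 + 28*(-156))/(sqrt(12574 + 12887) - 2743) = (9 - 4368)/(sqrt(25461) - 2743) = -4359/(3*sqrt(2829) - 2743) = -4359/(-2743 + 3*sqrt(2829))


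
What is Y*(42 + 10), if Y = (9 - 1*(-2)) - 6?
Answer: 260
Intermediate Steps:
Y = 5 (Y = (9 + 2) - 6 = 11 - 6 = 5)
Y*(42 + 10) = 5*(42 + 10) = 5*52 = 260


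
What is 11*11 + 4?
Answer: 125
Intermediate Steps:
11*11 + 4 = 121 + 4 = 125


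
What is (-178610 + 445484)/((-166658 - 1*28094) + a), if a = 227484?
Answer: 133437/16366 ≈ 8.1533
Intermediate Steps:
(-178610 + 445484)/((-166658 - 1*28094) + a) = (-178610 + 445484)/((-166658 - 1*28094) + 227484) = 266874/((-166658 - 28094) + 227484) = 266874/(-194752 + 227484) = 266874/32732 = 266874*(1/32732) = 133437/16366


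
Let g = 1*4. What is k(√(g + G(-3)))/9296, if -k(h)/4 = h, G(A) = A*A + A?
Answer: -√10/2324 ≈ -0.0013607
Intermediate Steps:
G(A) = A + A² (G(A) = A² + A = A + A²)
g = 4
k(h) = -4*h
k(√(g + G(-3)))/9296 = -4*√(4 - 3*(1 - 3))/9296 = -4*√(4 - 3*(-2))*(1/9296) = -4*√(4 + 6)*(1/9296) = -4*√10*(1/9296) = -√10/2324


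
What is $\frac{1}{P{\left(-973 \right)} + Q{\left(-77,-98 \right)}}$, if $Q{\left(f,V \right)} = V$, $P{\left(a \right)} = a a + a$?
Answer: $\frac{1}{945658} \approx 1.0575 \cdot 10^{-6}$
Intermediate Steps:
$P{\left(a \right)} = a + a^{2}$ ($P{\left(a \right)} = a^{2} + a = a + a^{2}$)
$\frac{1}{P{\left(-973 \right)} + Q{\left(-77,-98 \right)}} = \frac{1}{- 973 \left(1 - 973\right) - 98} = \frac{1}{\left(-973\right) \left(-972\right) - 98} = \frac{1}{945756 - 98} = \frac{1}{945658}$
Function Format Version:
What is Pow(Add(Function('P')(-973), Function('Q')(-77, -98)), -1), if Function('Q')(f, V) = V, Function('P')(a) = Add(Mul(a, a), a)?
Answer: Rational(1, 945658) ≈ 1.0575e-6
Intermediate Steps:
Function('P')(a) = Add(a, Pow(a, 2)) (Function('P')(a) = Add(Pow(a, 2), a) = Add(a, Pow(a, 2)))
Pow(Add(Function('P')(-973), Function('Q')(-77, -98)), -1) = Pow(Add(Mul(-973, Add(1, -973)), -98), -1) = Pow(Add(Mul(-973, -972), -98), -1) = Pow(Add(945756, -98), -1) = Pow(945658, -1) = Rational(1, 945658)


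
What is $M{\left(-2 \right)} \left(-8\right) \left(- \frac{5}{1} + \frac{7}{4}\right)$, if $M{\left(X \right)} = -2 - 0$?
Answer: $-52$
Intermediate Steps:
$M{\left(X \right)} = -2$ ($M{\left(X \right)} = -2 + 0 = -2$)
$M{\left(-2 \right)} \left(-8\right) \left(- \frac{5}{1} + \frac{7}{4}\right) = \left(-2\right) \left(-8\right) \left(- \frac{5}{1} + \frac{7}{4}\right) = 16 \left(\left(-5\right) 1 + 7 \cdot \frac{1}{4}\right) = 16 \left(-5 + \frac{7}{4}\right) = 16 \left(- \frac{13}{4}\right) = -52$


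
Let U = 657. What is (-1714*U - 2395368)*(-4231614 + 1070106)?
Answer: 11133142930728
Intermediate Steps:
(-1714*U - 2395368)*(-4231614 + 1070106) = (-1714*657 - 2395368)*(-4231614 + 1070106) = (-1126098 - 2395368)*(-3161508) = -3521466*(-3161508) = 11133142930728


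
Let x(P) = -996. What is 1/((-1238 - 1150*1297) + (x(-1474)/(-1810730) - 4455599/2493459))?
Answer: -2257490507535/3369958772463803633 ≈ -6.6989e-7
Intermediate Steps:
1/((-1238 - 1150*1297) + (x(-1474)/(-1810730) - 4455599/2493459)) = 1/((-1238 - 1150*1297) + (-996/(-1810730) - 4455599/2493459)) = 1/((-1238 - 1491550) + (-996*(-1/1810730) - 4455599*1/2493459)) = 1/(-1492788 + (498/905365 - 4455599/2493459)) = 1/(-1492788 - 4032701646053/2257490507535) = 1/(-3369958772463803633/2257490507535) = -2257490507535/3369958772463803633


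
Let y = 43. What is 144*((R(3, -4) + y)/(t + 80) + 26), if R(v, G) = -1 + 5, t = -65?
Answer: 20976/5 ≈ 4195.2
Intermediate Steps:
R(v, G) = 4
144*((R(3, -4) + y)/(t + 80) + 26) = 144*((4 + 43)/(-65 + 80) + 26) = 144*(47/15 + 26) = 144*(437/15) = 20976/5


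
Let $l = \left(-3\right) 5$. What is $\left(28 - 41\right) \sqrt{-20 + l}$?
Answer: $- 13 i \sqrt{35} \approx - 76.909 i$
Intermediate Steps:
$l = -15$
$\left(28 - 41\right) \sqrt{-20 + l} = \left(28 - 41\right) \sqrt{-20 - 15} = - 13 \sqrt{-35} = - 13 i \sqrt{35}$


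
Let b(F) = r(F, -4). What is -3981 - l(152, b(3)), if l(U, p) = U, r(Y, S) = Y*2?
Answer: -4133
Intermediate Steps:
r(Y, S) = 2*Y
b(F) = 2*F
-3981 - l(152, b(3)) = -3981 - 1*152 = -3981 - 152 = -4133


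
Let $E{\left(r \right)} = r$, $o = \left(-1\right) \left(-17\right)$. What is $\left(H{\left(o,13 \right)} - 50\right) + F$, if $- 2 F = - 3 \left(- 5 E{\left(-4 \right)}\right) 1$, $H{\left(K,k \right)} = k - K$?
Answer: $-24$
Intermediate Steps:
$o = 17$
$F = 30$ ($F = - \frac{- 3 \left(\left(-5\right) \left(-4\right)\right) 1}{2} = - \frac{\left(-3\right) 20 \cdot 1}{2} = - \frac{\left(-60\right) 1}{2} = \left(- \frac{1}{2}\right) \left(-60\right) = 30$)
$\left(H{\left(o,13 \right)} - 50\right) + F = \left(\left(13 - 17\right) - 50\right) + 30 = \left(-4 - 50\right) + 30 = -54 + 30 = -24$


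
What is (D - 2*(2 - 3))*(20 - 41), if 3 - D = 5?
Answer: 0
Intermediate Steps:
D = -2 (D = 3 - 1*5 = 3 - 5 = -2)
(D - 2*(2 - 3))*(20 - 41) = (-2 - 2*(2 - 3))*(20 - 41) = (-2 - 2*(-1))*(-21) = (-2 + 2)*(-21) = 0*(-21) = 0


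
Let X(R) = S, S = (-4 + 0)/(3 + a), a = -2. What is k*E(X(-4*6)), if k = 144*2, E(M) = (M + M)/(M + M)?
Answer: 288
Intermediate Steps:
S = -4 (S = (-4 + 0)/(3 - 2) = -4/1 = -4*1 = -4)
X(R) = -4
E(M) = 1 (E(M) = (2*M)/((2*M)) = (2*M)*(1/(2*M)) = 1)
k = 288
k*E(X(-4*6)) = 288*1 = 288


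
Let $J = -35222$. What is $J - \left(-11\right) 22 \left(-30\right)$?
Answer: $-42482$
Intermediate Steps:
$J - \left(-11\right) 22 \left(-30\right) = -35222 - \left(-11\right) 22 \left(-30\right) = -35222 - \left(-242\right) \left(-30\right) = -35222 - 7260 = -42482$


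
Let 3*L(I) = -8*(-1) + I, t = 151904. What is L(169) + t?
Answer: 151963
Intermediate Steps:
L(I) = 8/3 + I/3 (L(I) = (-8*(-1) + I)/3 = (8 + I)/3 = 8/3 + I/3)
L(169) + t = (8/3 + (1/3)*169) + 151904 = (8/3 + 169/3) + 151904 = 59 + 151904 = 151963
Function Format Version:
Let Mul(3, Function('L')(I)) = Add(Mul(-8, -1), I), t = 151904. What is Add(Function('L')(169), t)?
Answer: 151963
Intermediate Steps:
Function('L')(I) = Add(Rational(8, 3), Mul(Rational(1, 3), I)) (Function('L')(I) = Mul(Rational(1, 3), Add(Mul(-8, -1), I)) = Mul(Rational(1, 3), Add(8, I)) = Add(Rational(8, 3), Mul(Rational(1, 3), I)))
Add(Function('L')(169), t) = Add(Add(Rational(8, 3), Mul(Rational(1, 3), 169)), 151904) = Add(Add(Rational(8, 3), Rational(169, 3)), 151904) = Add(59, 151904) = 151963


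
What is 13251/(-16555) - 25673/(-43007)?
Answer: -20695606/101711555 ≈ -0.20347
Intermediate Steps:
13251/(-16555) - 25673/(-43007) = 13251*(-1/16555) - 25673*(-1/43007) = -1893/2365 + 25673/43007 = -20695606/101711555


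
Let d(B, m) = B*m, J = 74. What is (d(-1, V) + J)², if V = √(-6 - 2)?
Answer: 5468 - 296*I*√2 ≈ 5468.0 - 418.61*I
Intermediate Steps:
V = 2*I*√2 (V = √(-8) = 2*I*√2 ≈ 2.8284*I)
(d(-1, V) + J)² = (-2*I*√2 + 74)² = (74 - 2*I*√2)²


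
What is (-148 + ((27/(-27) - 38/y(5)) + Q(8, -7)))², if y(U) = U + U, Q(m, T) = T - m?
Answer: 703921/25 ≈ 28157.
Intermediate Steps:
y(U) = 2*U
(-148 + ((27/(-27) - 38/y(5)) + Q(8, -7)))² = (-148 + ((27/(-27) - 38/(2*5)) + (-7 - 1*8)))² = (-148 + ((27*(-1/27) - 38/10) + (-7 - 8)))² = (-148 + ((-1 - 38*⅒) - 15))² = (-148 + ((-1 - 19/5) - 15))² = (-148 + (-24/5 - 15))² = (-148 - 99/5)² = (-839/5)² = 703921/25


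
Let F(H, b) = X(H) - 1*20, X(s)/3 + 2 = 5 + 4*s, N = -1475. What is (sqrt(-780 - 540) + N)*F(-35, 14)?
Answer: 635725 - 862*I*sqrt(330) ≈ 6.3573e+5 - 15659.0*I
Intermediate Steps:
X(s) = 9 + 12*s (X(s) = -6 + 3*(5 + 4*s) = -6 + (15 + 12*s) = 9 + 12*s)
F(H, b) = -11 + 12*H (F(H, b) = (9 + 12*H) - 1*20 = (9 + 12*H) - 20 = -11 + 12*H)
(sqrt(-780 - 540) + N)*F(-35, 14) = (sqrt(-780 - 540) - 1475)*(-11 + 12*(-35)) = (sqrt(-1320) - 1475)*(-11 - 420) = (2*I*sqrt(330) - 1475)*(-431) = (-1475 + 2*I*sqrt(330))*(-431) = 635725 - 862*I*sqrt(330)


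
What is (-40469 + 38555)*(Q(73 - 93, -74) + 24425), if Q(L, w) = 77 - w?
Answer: -47038464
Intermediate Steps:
(-40469 + 38555)*(Q(73 - 93, -74) + 24425) = (-40469 + 38555)*((77 - 1*(-74)) + 24425) = -1914*((77 + 74) + 24425) = -1914*(151 + 24425) = -1914*24576 = -47038464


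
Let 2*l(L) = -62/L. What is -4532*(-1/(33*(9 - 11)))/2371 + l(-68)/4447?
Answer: -62073073/2150942748 ≈ -0.028859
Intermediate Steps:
l(L) = -31/L (l(L) = (-62/L)/2 = -31/L)
-4532*(-1/(33*(9 - 11)))/2371 + l(-68)/4447 = -4532*(-1/(33*(9 - 11)))/2371 - 31/(-68)/4447 = -4532/((-33*(-2)))*(1/2371) - 31*(-1/68)*(1/4447) = -4532/66*(1/2371) + (31/68)*(1/4447) = -4532*1/66*(1/2371) + 31/302396 = -206/3*1/2371 + 31/302396 = -206/7113 + 31/302396 = -62073073/2150942748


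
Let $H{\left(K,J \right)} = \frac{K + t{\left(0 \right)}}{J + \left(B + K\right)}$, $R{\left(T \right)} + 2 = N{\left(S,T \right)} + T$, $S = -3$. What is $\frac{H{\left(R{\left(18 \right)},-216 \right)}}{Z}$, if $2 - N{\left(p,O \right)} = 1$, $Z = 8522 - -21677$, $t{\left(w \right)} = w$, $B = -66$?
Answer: $- \frac{17}{8002735} \approx -2.1243 \cdot 10^{-6}$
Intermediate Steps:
$Z = 30199$ ($Z = 8522 + 21677 = 30199$)
$N{\left(p,O \right)} = 1$ ($N{\left(p,O \right)} = 2 - 1 = 1$)
$R{\left(T \right)} = -1 + T$ ($R{\left(T \right)} = -2 + \left(1 + T\right) = -1 + T$)
$H{\left(K,J \right)} = \frac{K}{-66 + J + K}$ ($H{\left(K,J \right)} = \frac{K + 0}{J + \left(-66 + K\right)} = \frac{K}{-66 + J + K}$)
$\frac{H{\left(R{\left(18 \right)},-216 \right)}}{Z} = \frac{\left(-1 + 18\right) \frac{1}{-66 - 216 + \left(-1 + 18\right)}}{30199} = \frac{17}{-66 - 216 + 17} \cdot \frac{1}{30199} = \frac{17}{-265} \cdot \frac{1}{30199} = 17 \left(- \frac{1}{265}\right) \frac{1}{30199} = \left(- \frac{17}{265}\right) \frac{1}{30199} = - \frac{17}{8002735}$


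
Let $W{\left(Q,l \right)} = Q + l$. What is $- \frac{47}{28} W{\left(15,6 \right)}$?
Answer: $- \frac{141}{4} \approx -35.25$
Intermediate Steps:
$- \frac{47}{28} W{\left(15,6 \right)} = - \frac{47}{28} \left(15 + 6\right) = \left(-47\right) \frac{1}{28} \cdot 21 = \left(- \frac{47}{28}\right) 21 = - \frac{141}{4}$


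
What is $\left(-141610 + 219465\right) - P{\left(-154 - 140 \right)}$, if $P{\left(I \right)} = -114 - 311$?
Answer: $78280$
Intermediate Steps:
$P{\left(I \right)} = -425$
$\left(-141610 + 219465\right) - P{\left(-154 - 140 \right)} = \left(-141610 + 219465\right) - -425 = 77855 + 425 = 78280$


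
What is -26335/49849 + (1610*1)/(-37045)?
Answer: -211167393/369331241 ≈ -0.57176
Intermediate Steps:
-26335/49849 + (1610*1)/(-37045) = -26335*1/49849 + 1610*(-1/37045) = -26335/49849 - 322/7409 = -211167393/369331241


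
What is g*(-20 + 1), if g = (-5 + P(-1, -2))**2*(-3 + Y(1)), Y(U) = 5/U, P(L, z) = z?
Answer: -1862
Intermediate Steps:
g = 98 (g = (-5 - 2)**2*(-3 + 5/1) = (-7)**2*(-3 + 5*1) = 49*(-3 + 5) = 49*2 = 98)
g*(-20 + 1) = 98*(-20 + 1) = 98*(-19) = -1862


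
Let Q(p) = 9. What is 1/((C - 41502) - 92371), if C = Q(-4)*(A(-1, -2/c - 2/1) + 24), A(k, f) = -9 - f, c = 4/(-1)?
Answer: -2/267449 ≈ -7.4781e-6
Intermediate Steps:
c = -4 (c = 4*(-1) = -4)
C = 297/2 (C = 9*((-9 - (-2/(-4) - 2/1)) + 24) = 9*((-9 - (-2*(-1/4) - 2*1)) + 24) = 9*((-9 - (1/2 - 2)) + 24) = 9*((-9 - 1*(-3/2)) + 24) = 9*((-9 + 3/2) + 24) = 9*(-15/2 + 24) = 9*(33/2) = 297/2 ≈ 148.50)
1/((C - 41502) - 92371) = 1/((297/2 - 41502) - 92371) = 1/(-82707/2 - 92371) = 1/(-267449/2) = -2/267449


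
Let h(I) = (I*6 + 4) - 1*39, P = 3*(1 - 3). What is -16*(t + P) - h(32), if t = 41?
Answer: -717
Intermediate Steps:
P = -6 (P = 3*(-2) = -6)
h(I) = -35 + 6*I (h(I) = (6*I + 4) - 39 = (4 + 6*I) - 39 = -35 + 6*I)
-16*(t + P) - h(32) = -16*(41 - 6) - (-35 + 6*32) = -16*35 - (-35 + 192) = -560 - 1*157 = -560 - 157 = -717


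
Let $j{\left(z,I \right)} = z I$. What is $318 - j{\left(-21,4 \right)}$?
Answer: $402$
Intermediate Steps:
$j{\left(z,I \right)} = I z$
$318 - j{\left(-21,4 \right)} = 318 - 4 \left(-21\right) = 318 - -84 = 318 + 84 = 402$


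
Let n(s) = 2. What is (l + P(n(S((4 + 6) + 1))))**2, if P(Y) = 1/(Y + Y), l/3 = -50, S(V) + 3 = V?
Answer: 358801/16 ≈ 22425.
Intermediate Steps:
S(V) = -3 + V
l = -150 (l = 3*(-50) = -150)
P(Y) = 1/(2*Y)
(l + P(n(S((4 + 6) + 1))))**2 = (-150 + (1/2)/2)**2 = (-150 + (1/2)*(1/2))**2 = (-150 + 1/4)**2 = (-599/4)**2 = 358801/16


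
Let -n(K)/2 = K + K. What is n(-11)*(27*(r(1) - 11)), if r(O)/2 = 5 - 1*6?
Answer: -15444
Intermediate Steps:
r(O) = -2 (r(O) = 2*(5 - 1*6) = 2*(5 - 6) = 2*(-1) = -2)
n(K) = -4*K (n(K) = -2*(K + K) = -4*K)
n(-11)*(27*(r(1) - 11)) = (-4*(-11))*(27*(-2 - 11)) = 44*(27*(-13)) = 44*(-351) = -15444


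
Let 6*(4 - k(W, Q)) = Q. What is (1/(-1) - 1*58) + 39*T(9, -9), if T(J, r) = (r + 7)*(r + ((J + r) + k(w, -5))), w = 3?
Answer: 266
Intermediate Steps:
k(W, Q) = 4 - Q/6
T(J, r) = (7 + r)*(29/6 + J + 2*r) (T(J, r) = (r + 7)*(r + ((J + r) + (4 - 1/6*(-5)))) = (7 + r)*(r + ((J + r) + (4 + 5/6))) = (7 + r)*(r + ((J + r) + 29/6)) = (7 + r)*(r + (29/6 + J + r)) = (7 + r)*(29/6 + J + 2*r))
(1/(-1) - 1*58) + 39*T(9, -9) = (1/(-1) - 1*58) + 39*(203/6 + 2*(-9)**2 + 7*9 + (113/6)*(-9) + 9*(-9)) = (-1 - 58) + 39*(203/6 + 2*81 + 63 - 339/2 - 81) = -59 + 39*(203/6 + 162 + 63 - 339/2 - 81) = -59 + 39*(25/3) = -59 + 325 = 266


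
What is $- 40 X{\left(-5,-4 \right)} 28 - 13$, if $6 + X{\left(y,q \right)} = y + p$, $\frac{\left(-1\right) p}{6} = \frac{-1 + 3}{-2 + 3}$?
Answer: $25747$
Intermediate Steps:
$p = -12$ ($p = - 6 \frac{-1 + 3}{-2 + 3} = - 6 \cdot \frac{2}{1} = - 6 \cdot 2 \cdot 1 = \left(-6\right) 2 = -12$)
$X{\left(y,q \right)} = -18 + y$ ($X{\left(y,q \right)} = -6 + \left(y - 12\right) = -6 + \left(-12 + y\right) = -18 + y$)
$- 40 X{\left(-5,-4 \right)} 28 - 13 = - 40 \left(-18 - 5\right) 28 - 13 = - 40 \left(\left(-23\right) 28\right) - 13 = \left(-40\right) \left(-644\right) - 13 = 25760 - 13 = 25747$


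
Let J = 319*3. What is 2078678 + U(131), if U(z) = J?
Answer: 2079635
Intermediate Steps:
J = 957
U(z) = 957
2078678 + U(131) = 2078678 + 957 = 2079635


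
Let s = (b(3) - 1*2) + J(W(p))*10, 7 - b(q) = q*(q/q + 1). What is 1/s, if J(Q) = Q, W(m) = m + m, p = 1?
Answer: 1/19 ≈ 0.052632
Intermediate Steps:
W(m) = 2*m
b(q) = 7 - 2*q (b(q) = 7 - q*(q/q + 1) = 7 - q*(1 + 1) = 7 - q*2 = 7 - 2*q)
s = 19 (s = ((7 - 2*3) - 1*2) + (2*1)*10 = ((7 - 6) - 2) + 2*10 = (1 - 2) + 20 = -1 + 20 = 19)
1/s = 1/19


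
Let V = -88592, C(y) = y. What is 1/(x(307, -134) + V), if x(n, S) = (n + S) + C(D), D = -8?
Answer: -1/88427 ≈ -1.1309e-5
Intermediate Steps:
x(n, S) = -8 + S + n (x(n, S) = (n + S) - 8 = (S + n) - 8 = -8 + S + n)
1/(x(307, -134) + V) = 1/((-8 - 134 + 307) - 88592) = 1/(165 - 88592) = 1/(-88427) = -1/88427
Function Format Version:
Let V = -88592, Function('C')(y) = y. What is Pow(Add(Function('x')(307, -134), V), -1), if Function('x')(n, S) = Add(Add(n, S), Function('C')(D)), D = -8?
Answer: Rational(-1, 88427) ≈ -1.1309e-5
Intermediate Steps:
Function('x')(n, S) = Add(-8, S, n) (Function('x')(n, S) = Add(Add(n, S), -8) = Add(Add(S, n), -8) = Add(-8, S, n))
Pow(Add(Function('x')(307, -134), V), -1) = Pow(Add(Add(-8, -134, 307), -88592), -1) = Pow(Add(165, -88592), -1) = Pow(-88427, -1) = Rational(-1, 88427)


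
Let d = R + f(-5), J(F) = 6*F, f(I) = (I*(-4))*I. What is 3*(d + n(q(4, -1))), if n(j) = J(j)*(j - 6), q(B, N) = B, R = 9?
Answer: -417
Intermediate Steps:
f(I) = -4*I² (f(I) = (-4*I)*I = -4*I²)
d = -91 (d = 9 - 4*(-5)² = 9 - 4*25 = 9 - 100 = -91)
n(j) = 6*j*(-6 + j) (n(j) = (6*j)*(j - 6) = (6*j)*(-6 + j) = 6*j*(-6 + j))
3*(d + n(q(4, -1))) = 3*(-91 + 6*4*(-6 + 4)) = 3*(-91 + 6*4*(-2)) = 3*(-91 - 48) = 3*(-139) = -417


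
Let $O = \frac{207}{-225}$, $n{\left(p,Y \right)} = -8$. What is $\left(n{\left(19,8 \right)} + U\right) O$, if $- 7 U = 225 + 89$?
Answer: $\frac{1702}{35} \approx 48.629$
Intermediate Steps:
$U = - \frac{314}{7}$ ($U = - \frac{225 + 89}{7} = \left(- \frac{1}{7}\right) 314 = - \frac{314}{7} \approx -44.857$)
$O = - \frac{23}{25}$ ($O = 207 \left(- \frac{1}{225}\right) = - \frac{23}{25} \approx -0.92$)
$\left(n{\left(19,8 \right)} + U\right) O = \left(-8 - \frac{314}{7}\right) \left(- \frac{23}{25}\right) = \left(- \frac{370}{7}\right) \left(- \frac{23}{25}\right) = \frac{1702}{35}$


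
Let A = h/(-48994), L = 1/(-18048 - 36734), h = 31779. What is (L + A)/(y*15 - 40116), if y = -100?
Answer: 39567413/2538565887312 ≈ 1.5587e-5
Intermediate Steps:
L = -1/54782 (L = 1/(-54782) = -1/54782 ≈ -1.8254e-5)
A = -2889/4454 (A = 31779/(-48994) = 31779*(-1/48994) = -2889/4454 ≈ -0.64863)
(L + A)/(y*15 - 40116) = (-1/54782 - 2889/4454)/(-100*15 - 40116) = -39567413/(60999757*(-1500 - 40116)) = -39567413/60999757/(-41616) = -39567413/60999757*(-1/41616) = 39567413/2538565887312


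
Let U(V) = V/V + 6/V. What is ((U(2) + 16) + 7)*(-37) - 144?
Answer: -1143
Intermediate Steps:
U(V) = 1 + 6/V
((U(2) + 16) + 7)*(-37) - 144 = (((6 + 2)/2 + 16) + 7)*(-37) - 144 = (((½)*8 + 16) + 7)*(-37) - 144 = ((4 + 16) + 7)*(-37) - 144 = (20 + 7)*(-37) - 144 = 27*(-37) - 144 = -999 - 144 = -1143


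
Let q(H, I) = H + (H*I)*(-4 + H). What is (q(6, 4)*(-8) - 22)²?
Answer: 206116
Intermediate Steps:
q(H, I) = H + H*I*(-4 + H)
(q(6, 4)*(-8) - 22)² = ((6*(1 - 4*4 + 6*4))*(-8) - 22)² = ((6*(1 - 16 + 24))*(-8) - 22)² = ((6*9)*(-8) - 22)² = (54*(-8) - 22)² = (-432 - 22)² = (-454)² = 206116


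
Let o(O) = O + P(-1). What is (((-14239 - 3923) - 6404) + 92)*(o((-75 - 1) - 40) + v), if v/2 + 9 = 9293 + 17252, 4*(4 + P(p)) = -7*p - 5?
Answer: -1295959485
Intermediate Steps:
P(p) = -21/4 - 7*p/4 (P(p) = -4 + (-7*p - 5)/4 = -4 + (-5 - 7*p)/4 = -4 + (-5/4 - 7*p/4) = -21/4 - 7*p/4)
o(O) = -7/2 + O (o(O) = O + (-21/4 - 7/4*(-1)) = O + (-21/4 + 7/4) = O - 7/2 = -7/2 + O)
v = 53072 (v = -18 + 2*(9293 + 17252) = -18 + 2*26545 = -18 + 53090 = 53072)
(((-14239 - 3923) - 6404) + 92)*(o((-75 - 1) - 40) + v) = (((-14239 - 3923) - 6404) + 92)*((-7/2 + ((-75 - 1) - 40)) + 53072) = ((-18162 - 6404) + 92)*((-7/2 + (-76 - 40)) + 53072) = (-24566 + 92)*((-7/2 - 116) + 53072) = -24474*(-239/2 + 53072) = -24474*105905/2 = -1295959485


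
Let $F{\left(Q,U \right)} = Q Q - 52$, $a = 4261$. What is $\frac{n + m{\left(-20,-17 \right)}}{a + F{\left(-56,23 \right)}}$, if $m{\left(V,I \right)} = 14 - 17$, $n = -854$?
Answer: $- \frac{857}{7345} \approx -0.11668$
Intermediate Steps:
$m{\left(V,I \right)} = -3$ ($m{\left(V,I \right)} = 14 - 17 = -3$)
$F{\left(Q,U \right)} = -52 + Q^{2}$ ($F{\left(Q,U \right)} = Q^{2} - 52 = -52 + Q^{2}$)
$\frac{n + m{\left(-20,-17 \right)}}{a + F{\left(-56,23 \right)}} = \frac{-854 - 3}{4261 - \left(52 - \left(-56\right)^{2}\right)} = - \frac{857}{4261 + \left(-52 + 3136\right)} = - \frac{857}{4261 + 3084} = - \frac{857}{7345}$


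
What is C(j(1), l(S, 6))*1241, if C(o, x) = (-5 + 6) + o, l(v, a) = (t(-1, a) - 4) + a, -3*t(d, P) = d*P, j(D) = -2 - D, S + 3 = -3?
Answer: -2482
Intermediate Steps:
S = -6 (S = -3 - 3 = -6)
t(d, P) = -P*d/3 (t(d, P) = -d*P/3 = -P*d/3)
l(v, a) = -4 + 4*a/3 (l(v, a) = (-⅓*a*(-1) - 4) + a = (a/3 - 4) + a = (-4 + a/3) + a = -4 + 4*a/3)
C(o, x) = 1 + o
C(j(1), l(S, 6))*1241 = (1 + (-2 - 1*1))*1241 = (1 + (-2 - 1))*1241 = (1 - 3)*1241 = -2*1241 = -2482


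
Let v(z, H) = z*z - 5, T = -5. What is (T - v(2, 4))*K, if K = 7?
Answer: -28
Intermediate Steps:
v(z, H) = -5 + z² (v(z, H) = z² - 5 = -5 + z²)
(T - v(2, 4))*K = (-5 - (-5 + 2²))*7 = (-5 - (-5 + 4))*7 = (-5 - 1*(-1))*7 = (-5 + 1)*7 = -4*7 = -28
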